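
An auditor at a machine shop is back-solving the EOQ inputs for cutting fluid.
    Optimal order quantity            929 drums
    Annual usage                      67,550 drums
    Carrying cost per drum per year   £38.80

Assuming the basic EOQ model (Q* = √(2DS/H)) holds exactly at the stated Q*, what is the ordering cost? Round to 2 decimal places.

£247.86

Since Q* = (2DS/H)^½, squaring gives Q*²·H = 2DS.
S = Q²H / (2D) = 929² × 38.8 / (2 × 67,550) = 247.8608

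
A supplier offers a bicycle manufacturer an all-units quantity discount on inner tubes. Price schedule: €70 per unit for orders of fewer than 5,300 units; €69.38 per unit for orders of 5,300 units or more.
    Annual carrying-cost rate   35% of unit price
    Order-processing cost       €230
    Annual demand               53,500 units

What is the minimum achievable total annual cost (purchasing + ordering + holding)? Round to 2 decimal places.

H₁ = 35%×€70 = €24.5000;  H₂ = 35%×€69.38 = €24.2830
EOQ₁ = √(2×53,500×230/24.5000) = 1,002.24  (< 5,300, feasible at tier 1)
EOQ₂ = √(2×53,500×230/24.2830) = 1,006.71  (< 5,300 → use Q = 5,300 at tier-2 price)
TC(tier 1 (EOQ₁), Q≈1,002.2) = €3,769,554.94
TC(tier 2, Q≈5,300.0) = €3,778,501.65
Minimum at tier 1 (EOQ₁): €3,769,554.94

€3,769,554.94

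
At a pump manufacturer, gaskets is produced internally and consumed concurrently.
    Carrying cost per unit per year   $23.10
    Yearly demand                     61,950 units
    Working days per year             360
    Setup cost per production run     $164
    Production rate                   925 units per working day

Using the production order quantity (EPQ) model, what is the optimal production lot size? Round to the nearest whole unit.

d = 61,950/360 = 172.0833 units/day;  effective holding cost H(1 − d/p) = 23.1·(1 − 172.0833/925) = 18.80257
Q* = √(2DS / H_eff) = √(2·61,950·164 / 18.80257) ≈ 1,039.56

1,040 units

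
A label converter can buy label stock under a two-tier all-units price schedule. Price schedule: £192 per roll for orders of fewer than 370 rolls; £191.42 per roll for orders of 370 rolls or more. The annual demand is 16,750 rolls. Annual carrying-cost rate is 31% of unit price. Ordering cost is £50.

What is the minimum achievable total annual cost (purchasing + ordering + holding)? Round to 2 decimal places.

H₁ = 31%×£192 = £59.5200;  H₂ = 31%×£191.42 = £59.3402
EOQ₁ = √(2×16,750×50/59.5200) = 167.76  (< 370, feasible at tier 1)
EOQ₂ = √(2×16,750×50/59.3402) = 168.01  (< 370 → use Q = 370 at tier-2 price)
TC(tier 1 (EOQ₁), Q≈167.8) = £3,225,984.79
TC(tier 2, Q≈370.0) = £3,219,526.45
Minimum at tier 2: £3,219,526.45

£3,219,526.45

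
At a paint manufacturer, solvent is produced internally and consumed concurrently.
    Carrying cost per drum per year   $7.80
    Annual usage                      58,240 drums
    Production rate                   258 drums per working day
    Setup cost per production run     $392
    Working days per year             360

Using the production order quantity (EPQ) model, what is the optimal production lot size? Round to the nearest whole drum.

3,962 drums

Daily demand d = 58,240/360 = 161.778; p = 258; 1 − d/p = 0.37295
EPQ = √(2DS / (H(1 − d/p)))
    = √(2 × 58,240 × 392 / (7.8 × 0.37295)) ≈ 3,961.81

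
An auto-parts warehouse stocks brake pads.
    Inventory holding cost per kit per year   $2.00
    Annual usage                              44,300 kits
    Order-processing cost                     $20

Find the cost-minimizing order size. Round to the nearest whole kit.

941 kits

2DS/H = 2·44,300·20/2 = 886,000.00
EOQ = √886,000.00 ≈ 941.28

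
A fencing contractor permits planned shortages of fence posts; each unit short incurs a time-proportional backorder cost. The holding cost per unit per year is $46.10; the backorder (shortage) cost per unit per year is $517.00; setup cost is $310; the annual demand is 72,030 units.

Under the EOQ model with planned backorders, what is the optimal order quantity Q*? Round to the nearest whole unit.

1,027 units

Q* = √(2DS/H) · √((H + b)/b)
   = √(2 × 72,030 × 310 / 46.1) · √((46.1 + 517) / 517)
   = 984.242 × 1.0436 ≈ 1,027.19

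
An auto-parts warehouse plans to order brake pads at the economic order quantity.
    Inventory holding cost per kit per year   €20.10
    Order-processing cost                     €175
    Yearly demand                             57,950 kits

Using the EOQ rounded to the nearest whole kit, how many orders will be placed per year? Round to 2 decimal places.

EOQ = √(2DS/H) = √(2 × 57,950 × 175 / 20.1)
    = √(1,009,079.60) ≈ 1,004.53 → Q = 1,005
Orders per year = D/Q = 57,950 / 1,005 = 57.662

57.66 orders per year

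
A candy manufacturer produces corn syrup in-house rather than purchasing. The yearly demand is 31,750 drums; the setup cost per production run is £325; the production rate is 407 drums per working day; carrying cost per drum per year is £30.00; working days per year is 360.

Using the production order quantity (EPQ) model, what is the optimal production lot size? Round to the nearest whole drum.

d = 31,750/360 = 88.1944 drums/day;  effective holding cost H(1 − d/p) = 30·(1 − 88.1944/407) = 23.49918
Q* = √(2DS / H_eff) = √(2·31,750·325 / 23.49918) ≈ 937.14

937 drums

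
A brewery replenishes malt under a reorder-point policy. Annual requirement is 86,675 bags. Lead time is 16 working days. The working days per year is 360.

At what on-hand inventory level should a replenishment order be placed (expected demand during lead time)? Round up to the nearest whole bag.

Daily demand d = 86,675 / 360 = 240.764 bags/day
Demand during lead time = 240.764 × 16 = 3,852.22
Reorder point = 3,852.22 → round up

3,853 bags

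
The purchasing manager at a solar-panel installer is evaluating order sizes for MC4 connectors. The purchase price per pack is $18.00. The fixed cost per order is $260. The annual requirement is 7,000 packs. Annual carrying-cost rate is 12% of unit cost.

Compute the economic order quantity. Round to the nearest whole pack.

1,298 packs

Carrying cost H = $18 × 12% = $2.1600/pack/yr
2DS/H = 2·7,000·260/2.16 = 1,685,185.19
EOQ = √1,685,185.19 ≈ 1,298.15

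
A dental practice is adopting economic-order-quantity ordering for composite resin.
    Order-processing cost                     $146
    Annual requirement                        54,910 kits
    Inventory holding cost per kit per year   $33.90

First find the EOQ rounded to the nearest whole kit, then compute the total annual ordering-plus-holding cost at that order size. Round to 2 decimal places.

$23,314.01

Optimal lot size Q* = (2 × 54,910 × $146 / $33.9)^½ ≈ 687.73 → Q = 688 kits
Ordering: D/Q × S = 54,910/688 × $146 = $11,652.41
Holding:  Q/2 × H = 688/2 × $33.9 = $11,661.60
Total = $11,652.41 + $11,661.60 = $23,314.01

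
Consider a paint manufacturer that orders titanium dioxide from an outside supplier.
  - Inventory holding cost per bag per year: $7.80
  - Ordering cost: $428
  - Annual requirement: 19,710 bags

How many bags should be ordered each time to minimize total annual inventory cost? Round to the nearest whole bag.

1,471 bags

Optimal lot size Q* = (2 × 19,710 × $428 / $7.8)^½ ≈ 1,470.73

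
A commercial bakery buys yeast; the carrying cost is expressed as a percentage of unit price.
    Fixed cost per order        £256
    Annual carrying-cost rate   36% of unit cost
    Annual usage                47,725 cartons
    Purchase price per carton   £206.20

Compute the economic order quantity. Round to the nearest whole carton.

574 cartons

Holding cost per carton per year: H = 36% × £206.2 = £74.2320
Optimal lot size Q* = (2 × 47,725 × £256 / £74.232)^½ ≈ 573.74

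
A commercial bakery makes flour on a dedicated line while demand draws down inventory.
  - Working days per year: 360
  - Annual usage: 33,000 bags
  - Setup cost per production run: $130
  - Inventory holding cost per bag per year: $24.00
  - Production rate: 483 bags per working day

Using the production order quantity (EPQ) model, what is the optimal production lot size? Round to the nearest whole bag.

664 bags

d = 33,000/360 = 91.6667 bags/day;  effective holding cost H(1 − d/p) = 24·(1 − 91.6667/483) = 19.44513
Q* = √(2DS / H_eff) = √(2·33,000·130 / 19.44513) ≈ 664.26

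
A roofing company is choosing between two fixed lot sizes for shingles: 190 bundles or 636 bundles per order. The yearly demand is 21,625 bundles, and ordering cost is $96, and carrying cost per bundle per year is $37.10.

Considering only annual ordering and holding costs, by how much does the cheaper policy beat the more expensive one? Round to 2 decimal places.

Annual cost at Q: ordering D·S/Q plus holding Q·H/2.
TC(190) = (21,625/190)×96 + (190/2)×37.1 = $14,450.82
TC(636) = (21,625/636)×96 + (636/2)×37.1 = $15,061.95
|ΔTC| = |$14,450.82 − $15,061.95| = $611.14

$611.14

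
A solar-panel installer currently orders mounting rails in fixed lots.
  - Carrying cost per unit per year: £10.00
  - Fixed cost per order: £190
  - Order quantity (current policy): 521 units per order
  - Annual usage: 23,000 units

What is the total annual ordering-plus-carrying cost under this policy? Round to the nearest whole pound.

£10,993

Ordering: D/Q × S = 23,000/521 × £190 = £8,387.72
Holding:  Q/2 × H = 521/2 × £10 = £2,605.00
Total = £8,387.72 + £2,605.00 = £10,992.72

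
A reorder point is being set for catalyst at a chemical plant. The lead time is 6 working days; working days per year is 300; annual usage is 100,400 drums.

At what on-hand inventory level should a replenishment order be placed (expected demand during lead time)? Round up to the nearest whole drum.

2,008 drums

Daily demand d = 100,400 / 300 = 334.667 drums/day
Demand during lead time = 334.667 × 6 = 2,008.00
Reorder point = 2,008.00 → round up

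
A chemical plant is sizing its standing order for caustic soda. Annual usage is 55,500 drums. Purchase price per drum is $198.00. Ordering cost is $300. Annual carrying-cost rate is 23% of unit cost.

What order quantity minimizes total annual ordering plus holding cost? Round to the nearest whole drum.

Carrying cost H = $198 × 23% = $45.5400/drum/yr
EOQ = √(2DS/H) = √(2 × 55,500 × 300 / 45.54)
    = √(731,225.30) ≈ 855.12

855 drums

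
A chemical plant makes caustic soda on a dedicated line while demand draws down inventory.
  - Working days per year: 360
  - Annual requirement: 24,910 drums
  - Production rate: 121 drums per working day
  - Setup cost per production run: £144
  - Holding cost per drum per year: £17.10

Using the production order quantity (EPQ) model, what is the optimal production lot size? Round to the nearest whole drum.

d = 24,910/360 = 69.1944 drums/day;  effective holding cost H(1 − d/p) = 17.1·(1 − 69.1944/121) = 7.32128
Q* = √(2DS / H_eff) = √(2·24,910·144 / 7.32128) ≈ 989.90

990 drums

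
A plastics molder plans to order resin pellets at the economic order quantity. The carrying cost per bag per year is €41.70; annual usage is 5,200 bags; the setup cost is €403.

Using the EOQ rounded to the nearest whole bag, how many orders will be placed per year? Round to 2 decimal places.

16.40 orders per year

EOQ = √(2DS/H) = √(2 × 5,200 × 403 / 41.7)
    = √(100,508.39) ≈ 317.03 → Q = 317
N = D/Q = 5,200/317 ≈ 16.404 orders/yr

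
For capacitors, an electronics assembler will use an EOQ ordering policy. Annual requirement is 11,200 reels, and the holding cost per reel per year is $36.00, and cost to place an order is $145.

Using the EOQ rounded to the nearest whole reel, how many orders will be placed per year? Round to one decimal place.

37.3 orders per year

2DS/H = 2·11,200·145/36 = 90,222.22
EOQ = √90,222.22 ≈ 300.37 → Q = 300
N = D/Q = 11,200/300 ≈ 37.333 orders/yr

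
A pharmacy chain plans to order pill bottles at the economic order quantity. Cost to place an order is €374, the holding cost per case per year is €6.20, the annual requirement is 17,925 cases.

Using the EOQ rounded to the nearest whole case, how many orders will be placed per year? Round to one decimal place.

12.2 orders per year

Q* = √(2·D·S / H) = √(2·17,925·374 / 6.2) = √2,162,564.5 ≈ 1,470.57 → Q = 1,471
Orders per year = D/Q = 17,925 / 1,471 = 12.186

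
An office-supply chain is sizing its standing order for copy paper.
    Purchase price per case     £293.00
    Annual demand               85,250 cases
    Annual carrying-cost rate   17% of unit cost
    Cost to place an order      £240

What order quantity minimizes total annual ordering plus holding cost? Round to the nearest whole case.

906 cases

H = i·C = 0.17 × £293 = £49.8100 per case-year
EOQ = √(2DS/H) = √(2 × 85,250 × 240 / 49.81)
    = √(821,521.78) ≈ 906.38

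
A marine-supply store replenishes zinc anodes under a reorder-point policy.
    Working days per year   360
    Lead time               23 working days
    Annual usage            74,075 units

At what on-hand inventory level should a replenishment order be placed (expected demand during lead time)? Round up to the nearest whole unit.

4,733 units

Daily demand d = 74,075 / 360 = 205.764 units/day
Demand during lead time = 205.764 × 23 = 4,732.57
Reorder point = 4,732.57 → round up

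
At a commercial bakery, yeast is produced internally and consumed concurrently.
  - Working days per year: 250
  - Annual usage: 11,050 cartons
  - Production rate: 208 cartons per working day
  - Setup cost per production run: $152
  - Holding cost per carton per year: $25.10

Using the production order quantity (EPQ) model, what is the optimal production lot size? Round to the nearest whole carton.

412 cartons

Daily demand d = 11,050/250 = 44.200; p = 208; 1 − d/p = 0.78750
EPQ = √(2DS / (H(1 − d/p)))
    = √(2 × 11,050 × 152 / (25.1 × 0.78750)) ≈ 412.25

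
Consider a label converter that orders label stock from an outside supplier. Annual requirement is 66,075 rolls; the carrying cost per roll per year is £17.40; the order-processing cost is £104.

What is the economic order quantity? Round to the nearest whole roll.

889 rolls

2DS/H = 2·66,075·104/17.4 = 789,862.07
EOQ = √789,862.07 ≈ 888.74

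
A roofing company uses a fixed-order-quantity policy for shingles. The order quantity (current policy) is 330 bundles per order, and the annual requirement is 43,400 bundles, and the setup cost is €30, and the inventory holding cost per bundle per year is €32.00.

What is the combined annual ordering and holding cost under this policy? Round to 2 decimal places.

€9,225.45

Ordering: D/Q × S = 43,400/330 × €30 = €3,945.45
Holding:  Q/2 × H = 330/2 × €32 = €5,280.00
Total = €3,945.45 + €5,280.00 = €9,225.45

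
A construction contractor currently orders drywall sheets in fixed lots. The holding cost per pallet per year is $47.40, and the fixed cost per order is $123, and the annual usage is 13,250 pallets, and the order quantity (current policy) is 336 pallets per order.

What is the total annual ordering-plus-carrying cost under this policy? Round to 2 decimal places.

$12,813.65

Ordering: D/Q × S = 13,250/336 × $123 = $4,850.45
Holding:  Q/2 × H = 336/2 × $47.4 = $7,963.20
Total = $4,850.45 + $7,963.20 = $12,813.65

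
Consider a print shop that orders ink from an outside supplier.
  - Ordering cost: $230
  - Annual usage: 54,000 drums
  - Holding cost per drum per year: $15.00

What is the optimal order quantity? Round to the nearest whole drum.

1,287 drums

EOQ = √(2DS/H) = √(2 × 54,000 × 230 / 15)
    = √(1,656,000.00) ≈ 1,286.86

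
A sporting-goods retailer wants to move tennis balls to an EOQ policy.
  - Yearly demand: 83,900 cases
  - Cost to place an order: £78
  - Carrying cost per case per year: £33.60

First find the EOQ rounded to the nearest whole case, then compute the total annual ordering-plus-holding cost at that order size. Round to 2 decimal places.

EOQ = √(2DS/H) = √(2 × 83,900 × 78 / 33.6)
    = √(389,535.71) ≈ 624.13 → Q = 624 cases
Annual ordering cost = (D/Q)·S = (83,900/624) × 78 = £10,487.50
Annual holding cost  = (Q/2)·H = (624/2) × 33.6 = £10,483.20
Total = £10,487.50 + £10,483.20 = £20,970.70

£20,970.70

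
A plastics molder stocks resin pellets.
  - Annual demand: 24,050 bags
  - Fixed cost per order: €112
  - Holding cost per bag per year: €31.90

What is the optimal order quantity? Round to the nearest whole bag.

411 bags

EOQ = √(2DS/H) = √(2 × 24,050 × 112 / 31.9)
    = √(168,877.74) ≈ 410.95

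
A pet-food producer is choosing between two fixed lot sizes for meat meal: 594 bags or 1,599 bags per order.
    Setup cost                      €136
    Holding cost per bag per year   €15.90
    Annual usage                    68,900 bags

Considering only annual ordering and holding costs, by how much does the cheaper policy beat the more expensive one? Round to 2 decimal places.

For each Q, cost = (D/Q)·S + (Q/2)·H.
TC(594) = (68,900/594)×136 + (594/2)×15.9 = €20,497.38
TC(1,599) = (68,900/1,599)×136 + (1,599/2)×15.9 = €18,572.21
|ΔTC| = |€20,497.38 − €18,572.21| = €1,925.17

€1,925.17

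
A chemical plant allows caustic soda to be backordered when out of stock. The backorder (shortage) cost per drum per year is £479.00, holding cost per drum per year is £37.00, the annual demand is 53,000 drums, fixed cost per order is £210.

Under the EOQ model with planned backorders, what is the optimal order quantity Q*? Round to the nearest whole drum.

Basic EOQ = √(2·53,000·210/37) = 775.643
Backorder adjustment √((H+b)/b) = √((37+479)/479) = 1.0379
Q* = 775.643 × 1.0379 ≈ 805.04

805 drums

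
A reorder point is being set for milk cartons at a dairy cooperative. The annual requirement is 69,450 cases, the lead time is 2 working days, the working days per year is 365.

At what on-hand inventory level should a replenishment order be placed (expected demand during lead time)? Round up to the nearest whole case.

381 cases

Daily demand d = 69,450 / 365 = 190.274 cases/day
Demand during lead time = 190.274 × 2 = 380.55
Reorder point = 380.55 → round up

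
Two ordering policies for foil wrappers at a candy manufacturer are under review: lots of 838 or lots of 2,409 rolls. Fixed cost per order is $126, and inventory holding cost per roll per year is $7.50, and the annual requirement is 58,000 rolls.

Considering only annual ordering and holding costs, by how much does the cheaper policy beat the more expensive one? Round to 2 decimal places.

Annual cost at Q: ordering D·S/Q plus holding Q·H/2.
TC(838) = (58,000/838)×126 + (838/2)×7.5 = $11,863.26
TC(2,409) = (58,000/2,409)×126 + (2,409/2)×7.5 = $12,067.37
Cheaper: Q = 838.  Difference = $204.11

$204.11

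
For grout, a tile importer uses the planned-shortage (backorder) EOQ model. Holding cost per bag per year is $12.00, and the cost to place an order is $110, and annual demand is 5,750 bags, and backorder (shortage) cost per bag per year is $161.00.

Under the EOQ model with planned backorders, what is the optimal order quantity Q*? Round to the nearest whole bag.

337 bags

Q* = √(2DS/H) · √((H + b)/b)
   = √(2 × 5,750 × 110 / 12) · √((12 + 161) / 161)
   = 324.679 × 1.0366 ≈ 336.56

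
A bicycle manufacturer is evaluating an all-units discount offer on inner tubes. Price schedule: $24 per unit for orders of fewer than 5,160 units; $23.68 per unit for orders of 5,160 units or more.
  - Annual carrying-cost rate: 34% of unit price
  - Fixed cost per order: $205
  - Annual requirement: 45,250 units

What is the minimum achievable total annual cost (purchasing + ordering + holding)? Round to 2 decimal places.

$1,094,089.82

H₁ = 34%×$24 = $8.1600;  H₂ = 34%×$23.68 = $8.0512
EOQ₁ = √(2×45,250×205/8.1600) = 1,507.84  (< 5,160, feasible at tier 1)
EOQ₂ = √(2×45,250×205/8.0512) = 1,518.00  (< 5,160 → use Q = 5,160 at tier-2 price)
TC(tier 1 (EOQ₁), Q≈1,507.8) = $1,098,304.00
TC(tier 2, Q≈5,160.0) = $1,094,089.82
Minimum at tier 2: $1,094,089.82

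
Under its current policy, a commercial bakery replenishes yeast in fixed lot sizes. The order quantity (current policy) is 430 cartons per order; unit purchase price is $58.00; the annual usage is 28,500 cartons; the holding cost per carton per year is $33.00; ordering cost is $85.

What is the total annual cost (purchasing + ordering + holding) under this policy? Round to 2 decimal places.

Annual ordering cost = (D/Q)·S = (28,500/430) × 85 = $5,633.72
Annual holding cost  = (Q/2)·H = (430/2) × 33 = $7,095.00
Purchase cost = D·C = 28,500 × 58 = $1,653,000.00
Total = $5,633.72 + $7,095.00 + $1,653,000.00 = $1,665,728.72

$1,665,728.72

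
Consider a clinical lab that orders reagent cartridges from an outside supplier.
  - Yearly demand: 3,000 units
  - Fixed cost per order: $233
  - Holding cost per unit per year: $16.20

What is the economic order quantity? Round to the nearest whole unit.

Q* = √(2·D·S / H) = √(2·3,000·233 / 16.2) = √86,296.3 ≈ 293.76

294 units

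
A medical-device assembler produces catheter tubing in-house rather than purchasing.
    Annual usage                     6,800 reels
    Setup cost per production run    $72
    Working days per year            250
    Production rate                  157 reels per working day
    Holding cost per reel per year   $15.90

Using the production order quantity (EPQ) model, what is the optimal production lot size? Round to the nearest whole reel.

273 reels

Daily demand d = 6,800/250 = 27.200; p = 157; 1 − d/p = 0.82675
EPQ = √(2DS / (H(1 − d/p)))
    = √(2 × 6,800 × 72 / (15.9 × 0.82675)) ≈ 272.93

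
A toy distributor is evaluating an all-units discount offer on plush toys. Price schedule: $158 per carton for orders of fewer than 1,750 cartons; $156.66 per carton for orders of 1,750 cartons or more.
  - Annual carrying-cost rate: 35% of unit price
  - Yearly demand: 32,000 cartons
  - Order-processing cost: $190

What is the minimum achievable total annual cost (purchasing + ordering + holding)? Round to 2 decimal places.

$5,064,571.41

H₁ = 35%×$158 = $55.3000;  H₂ = 35%×$156.66 = $54.8310
EOQ₁ = √(2×32,000×190/55.3000) = 468.93  (< 1,750, feasible at tier 1)
EOQ₂ = √(2×32,000×190/54.8310) = 470.93  (< 1,750 → use Q = 1,750 at tier-2 price)
TC(tier 1 (EOQ₁), Q≈468.9) = $5,081,931.60
TC(tier 2, Q≈1,750.0) = $5,064,571.41
Minimum at tier 2: $5,064,571.41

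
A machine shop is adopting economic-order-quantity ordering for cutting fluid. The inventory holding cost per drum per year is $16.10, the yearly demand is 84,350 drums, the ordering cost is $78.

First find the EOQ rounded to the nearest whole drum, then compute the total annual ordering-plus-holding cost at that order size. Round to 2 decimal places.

$14,555.19

2DS/H = 2·84,350·78/16.1 = 817,304.35
EOQ = √817,304.35 ≈ 904.05 → Q = 904 drums
Orders/yr = 84,350/904 = 93.308; ordering cost = 93.308 × $78 = $7,277.99
Average inventory = 904/2 = 452; holding cost = 452 × $16.1 = $7,277.20
Total = $7,277.99 + $7,277.20 = $14,555.19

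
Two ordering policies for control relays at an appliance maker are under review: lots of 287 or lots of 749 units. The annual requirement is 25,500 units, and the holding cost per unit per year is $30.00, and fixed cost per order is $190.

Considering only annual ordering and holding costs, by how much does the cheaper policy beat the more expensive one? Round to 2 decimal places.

$3,482.91

TC(Q) = (D/Q)S + (Q/2)H
TC(287) = (25,500/287)×190 + (287/2)×30 = $21,186.53
TC(749) = (25,500/749)×190 + (749/2)×30 = $17,703.62
|ΔTC| = |$21,186.53 − $17,703.62| = $3,482.91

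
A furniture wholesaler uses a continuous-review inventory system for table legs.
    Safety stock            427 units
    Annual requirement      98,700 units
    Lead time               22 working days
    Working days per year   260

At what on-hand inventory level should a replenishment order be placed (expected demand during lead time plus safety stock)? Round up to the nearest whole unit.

Daily demand d = 98,700 / 260 = 379.615 units/day
Demand during lead time = 379.615 × 22 = 8,351.54
Reorder point = 8,351.54 + 427 = 8,778.54 → round up

8,779 units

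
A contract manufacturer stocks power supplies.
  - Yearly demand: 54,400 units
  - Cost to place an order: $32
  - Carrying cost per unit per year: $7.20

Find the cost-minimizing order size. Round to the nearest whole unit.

2DS/H = 2·54,400·32/7.2 = 483,555.56
EOQ = √483,555.56 ≈ 695.38

695 units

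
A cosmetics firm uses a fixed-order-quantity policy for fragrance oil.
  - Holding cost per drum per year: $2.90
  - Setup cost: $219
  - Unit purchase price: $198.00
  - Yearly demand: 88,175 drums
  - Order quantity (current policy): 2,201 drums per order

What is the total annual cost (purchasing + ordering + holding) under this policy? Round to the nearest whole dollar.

Ordering: D/Q × S = 88,175/2,201 × $219 = $8,773.43
Holding:  Q/2 × H = 2,201/2 × $2.9 = $3,191.45
Purchase cost = D·C = 88,175 × 198 = $17,458,650.00
Total = $8,773.43 + $3,191.45 + $17,458,650.00 = $17,470,614.88

$17,470,615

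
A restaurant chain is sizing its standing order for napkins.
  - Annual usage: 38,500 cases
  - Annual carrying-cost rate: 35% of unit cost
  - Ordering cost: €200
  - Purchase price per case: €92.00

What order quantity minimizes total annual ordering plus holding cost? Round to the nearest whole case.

H = i·C = 0.35 × €92 = €32.2000 per case-year
2DS/H = 2·38,500·200/32.2 = 478,260.87
EOQ = √478,260.87 ≈ 691.56

692 cases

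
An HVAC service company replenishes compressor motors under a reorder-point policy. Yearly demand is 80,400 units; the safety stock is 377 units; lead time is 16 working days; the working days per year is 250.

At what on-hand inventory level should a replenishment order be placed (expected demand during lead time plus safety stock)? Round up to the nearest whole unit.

Daily demand d = 80,400 / 250 = 321.600 units/day
Demand during lead time = 321.600 × 16 = 5,145.60
Reorder point = 5,145.60 + 377 = 5,522.60 → round up

5,523 units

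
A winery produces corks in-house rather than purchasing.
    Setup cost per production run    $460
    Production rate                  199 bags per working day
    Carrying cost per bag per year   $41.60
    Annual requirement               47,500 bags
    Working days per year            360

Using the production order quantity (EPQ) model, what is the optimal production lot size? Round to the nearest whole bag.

1,766 bags

Daily demand d = 47,500/360 = 131.944; p = 199; 1 − d/p = 0.33696
EPQ = √(2DS / (H(1 − d/p)))
    = √(2 × 47,500 × 460 / (41.6 × 0.33696)) ≈ 1,765.64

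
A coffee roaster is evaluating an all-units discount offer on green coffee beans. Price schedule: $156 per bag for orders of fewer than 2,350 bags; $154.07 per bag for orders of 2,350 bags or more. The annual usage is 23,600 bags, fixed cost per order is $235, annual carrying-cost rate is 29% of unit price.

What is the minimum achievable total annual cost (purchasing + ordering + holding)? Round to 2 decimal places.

$3,690,911.35

H₁ = 29%×$156 = $45.2400;  H₂ = 29%×$154.07 = $44.6803
EOQ₁ = √(2×23,600×235/45.2400) = 495.16  (< 2,350, feasible at tier 1)
EOQ₂ = √(2×23,600×235/44.6803) = 498.25  (< 2,350 → use Q = 2,350 at tier-2 price)
TC(tier 1 (EOQ₁), Q≈495.2) = $3,704,000.94
TC(tier 2, Q≈2,350.0) = $3,690,911.35
Minimum at tier 2: $3,690,911.35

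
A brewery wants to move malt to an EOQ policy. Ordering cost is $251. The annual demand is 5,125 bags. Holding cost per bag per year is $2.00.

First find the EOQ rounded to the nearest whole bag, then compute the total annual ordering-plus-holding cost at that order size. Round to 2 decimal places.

$2,268.37

EOQ = √(2DS/H) = √(2 × 5,125 × 251 / 2)
    = √(1,286,375.00) ≈ 1,134.18 → Q = 1,134 bags
Annual ordering cost = (D/Q)·S = (5,125/1,134) × 251 = $1,134.37
Annual holding cost  = (Q/2)·H = (1,134/2) × 2 = $1,134.00
Total = $1,134.37 + $1,134.00 = $2,268.37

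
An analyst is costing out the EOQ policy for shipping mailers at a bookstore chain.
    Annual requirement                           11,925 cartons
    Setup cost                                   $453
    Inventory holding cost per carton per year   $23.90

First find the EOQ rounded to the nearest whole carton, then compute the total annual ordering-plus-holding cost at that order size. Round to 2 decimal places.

$16,069.13

2DS/H = 2·11,925·453/23.9 = 452,052.30
EOQ = √452,052.30 ≈ 672.35 → Q = 672 cartons
Ordering: D/Q × S = 11,925/672 × $453 = $8,038.73
Holding:  Q/2 × H = 672/2 × $23.9 = $8,030.40
Total = $8,038.73 + $8,030.40 = $16,069.13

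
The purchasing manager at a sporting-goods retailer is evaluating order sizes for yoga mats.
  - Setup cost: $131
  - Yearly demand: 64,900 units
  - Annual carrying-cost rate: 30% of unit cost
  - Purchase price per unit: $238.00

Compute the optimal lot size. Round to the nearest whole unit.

H = i·C = 0.3 × $238 = $71.4000 per unit-year
2DS/H = 2·64,900·131/71.4 = 238,148.46
EOQ = √238,148.46 ≈ 488.00

488 units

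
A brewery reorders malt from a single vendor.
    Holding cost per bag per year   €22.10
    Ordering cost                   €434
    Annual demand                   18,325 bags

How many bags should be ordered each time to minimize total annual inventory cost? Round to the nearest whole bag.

EOQ = √(2DS/H) = √(2 × 18,325 × 434 / 22.1)
    = √(719,733.03) ≈ 848.37

848 bags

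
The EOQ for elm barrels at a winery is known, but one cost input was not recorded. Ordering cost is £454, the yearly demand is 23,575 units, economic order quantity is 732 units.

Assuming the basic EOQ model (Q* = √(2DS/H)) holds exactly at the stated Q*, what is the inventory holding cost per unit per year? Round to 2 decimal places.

EOQ relation: Q² = 2DS/H, so rearrange for the unknown.
H = 2DS / Q² = 2 × 23,575 × 454 / 732² = 39.9499

£39.95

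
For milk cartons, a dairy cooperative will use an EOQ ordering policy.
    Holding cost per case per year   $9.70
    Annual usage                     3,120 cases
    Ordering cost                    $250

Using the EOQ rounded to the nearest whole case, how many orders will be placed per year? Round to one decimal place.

Optimal lot size Q* = (2 × 3,120 × $250 / $9.7)^½ ≈ 401.03 → Q = 401
N = D/Q = 3,120/401 ≈ 7.781 orders/yr

7.8 orders per year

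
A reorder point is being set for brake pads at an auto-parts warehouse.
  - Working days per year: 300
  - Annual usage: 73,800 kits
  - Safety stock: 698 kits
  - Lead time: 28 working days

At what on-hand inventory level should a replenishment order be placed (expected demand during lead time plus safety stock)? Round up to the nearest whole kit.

Daily demand d = 73,800 / 300 = 246.000 kits/day
Demand during lead time = 246.000 × 28 = 6,888.00
Reorder point = 6,888.00 + 698 = 7,586.00 → round up

7,586 kits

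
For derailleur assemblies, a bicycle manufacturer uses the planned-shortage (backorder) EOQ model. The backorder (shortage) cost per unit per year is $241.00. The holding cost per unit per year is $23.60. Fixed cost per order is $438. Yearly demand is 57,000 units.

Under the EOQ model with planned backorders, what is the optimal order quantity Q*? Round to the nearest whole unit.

Basic EOQ = √(2·57,000·438/23.6) = 1,454.566
Backorder adjustment √((H+b)/b) = √((23.6+241)/241) = 1.0478
Q* = 1,454.566 × 1.0478 ≈ 1,524.12

1,524 units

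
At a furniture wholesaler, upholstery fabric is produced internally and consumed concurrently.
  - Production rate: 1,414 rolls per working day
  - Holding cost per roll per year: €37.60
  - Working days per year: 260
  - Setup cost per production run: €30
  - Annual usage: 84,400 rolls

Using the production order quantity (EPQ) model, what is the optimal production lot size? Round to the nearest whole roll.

418 rolls

Daily demand d = 84,400/260 = 324.615; p = 1414; 1 − d/p = 0.77043
EPQ = √(2DS / (H(1 − d/p)))
    = √(2 × 84,400 × 30 / (37.6 × 0.77043)) ≈ 418.11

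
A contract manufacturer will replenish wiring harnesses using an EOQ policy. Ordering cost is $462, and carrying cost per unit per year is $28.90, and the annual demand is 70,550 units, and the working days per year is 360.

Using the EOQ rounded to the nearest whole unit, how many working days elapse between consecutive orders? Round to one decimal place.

7.7 days

2DS/H = 2·70,550·462/28.9 = 2,255,647.06
EOQ = √2,255,647.06 ≈ 1,501.88 → Q = 1,502 units
Cycle time = (working days × Q)/D = (360 × 1,502) / 70,550 = 7.664 days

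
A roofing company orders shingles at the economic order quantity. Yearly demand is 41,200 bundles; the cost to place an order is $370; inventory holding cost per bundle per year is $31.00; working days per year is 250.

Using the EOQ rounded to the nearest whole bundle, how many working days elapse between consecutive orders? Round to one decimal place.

Optimal lot size Q* = (2 × 41,200 × $370 / $31)^½ ≈ 991.71 → Q = 992 bundles
Cycle time = (working days × Q)/D = (250 × 992) / 41,200 = 6.019 days

6.0 days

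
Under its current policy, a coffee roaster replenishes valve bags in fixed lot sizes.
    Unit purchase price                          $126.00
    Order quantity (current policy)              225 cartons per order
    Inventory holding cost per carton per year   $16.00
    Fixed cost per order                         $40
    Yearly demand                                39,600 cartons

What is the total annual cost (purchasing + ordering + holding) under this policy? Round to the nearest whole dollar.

Orders/yr = 39,600/225 = 176.000; ordering cost = 176.000 × $40 = $7,040.00
Average inventory = 225/2 = 112.5; holding cost = 112.5 × $16 = $1,800.00
Purchase cost = D·C = 39,600 × 126 = $4,989,600.00
Total = $7,040.00 + $1,800.00 + $4,989,600.00 = $4,998,440.00

$4,998,440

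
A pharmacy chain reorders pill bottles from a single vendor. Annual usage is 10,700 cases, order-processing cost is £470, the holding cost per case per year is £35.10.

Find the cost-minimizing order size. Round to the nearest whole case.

Q* = √(2·D·S / H) = √(2·10,700·470 / 35.1) = √286,552.7 ≈ 535.31

535 cases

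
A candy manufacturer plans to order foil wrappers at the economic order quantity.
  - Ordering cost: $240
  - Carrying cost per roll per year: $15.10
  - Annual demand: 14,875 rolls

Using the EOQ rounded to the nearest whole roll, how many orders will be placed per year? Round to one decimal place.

2DS/H = 2·14,875·240/15.1 = 472,847.68
EOQ = √472,847.68 ≈ 687.64 → Q = 688
Orders per year = D/Q = 14,875 / 688 = 21.621

21.6 orders per year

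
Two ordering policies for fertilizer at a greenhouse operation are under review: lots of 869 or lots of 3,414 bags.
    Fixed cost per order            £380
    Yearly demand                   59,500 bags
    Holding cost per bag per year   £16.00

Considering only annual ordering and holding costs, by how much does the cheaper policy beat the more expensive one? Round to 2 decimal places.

£964.32

TC(Q) = (D/Q)S + (Q/2)H
TC(869) = (59,500/869)×380 + (869/2)×16 = £32,970.41
TC(3,414) = (59,500/3,414)×380 + (3,414/2)×16 = £33,934.73
Lots of 869 are cheaper by £964.32.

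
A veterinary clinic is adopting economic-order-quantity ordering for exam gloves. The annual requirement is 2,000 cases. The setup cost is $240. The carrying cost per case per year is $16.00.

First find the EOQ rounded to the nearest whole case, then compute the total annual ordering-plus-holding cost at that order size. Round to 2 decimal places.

2DS/H = 2·2,000·240/16 = 60,000.00
EOQ = √60,000.00 ≈ 244.95 → Q = 245 cases
Annual ordering cost = (D/Q)·S = (2,000/245) × 240 = $1,959.18
Annual holding cost  = (Q/2)·H = (245/2) × 16 = $1,960.00
Total = $1,959.18 + $1,960.00 = $3,919.18

$3,919.18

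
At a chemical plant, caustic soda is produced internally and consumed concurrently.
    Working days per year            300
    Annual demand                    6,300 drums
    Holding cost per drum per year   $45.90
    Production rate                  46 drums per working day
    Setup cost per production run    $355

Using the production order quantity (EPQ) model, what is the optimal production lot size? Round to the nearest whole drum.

d = 6,300/300 = 21.0000 drums/day;  effective holding cost H(1 − d/p) = 45.9·(1 − 21.0000/46) = 24.94565
Q* = √(2DS / H_eff) = √(2·6,300·355 / 24.94565) ≈ 423.45

423 drums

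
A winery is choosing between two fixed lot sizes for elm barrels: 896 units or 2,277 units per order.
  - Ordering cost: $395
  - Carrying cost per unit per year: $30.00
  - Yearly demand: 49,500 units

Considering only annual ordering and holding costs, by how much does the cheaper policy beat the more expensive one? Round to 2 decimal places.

TC(Q) = (D/Q)S + (Q/2)H
TC(896) = (49,500/896)×395 + (896/2)×30 = $35,261.99
TC(2,277) = (49,500/2,277)×395 + (2,277/2)×30 = $42,741.96
Cheaper: Q = 896.  Difference = $7,479.97

$7,479.97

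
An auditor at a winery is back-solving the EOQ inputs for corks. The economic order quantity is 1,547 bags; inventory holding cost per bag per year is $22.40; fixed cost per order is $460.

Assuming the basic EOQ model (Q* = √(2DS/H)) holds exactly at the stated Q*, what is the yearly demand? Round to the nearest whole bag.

Since Q* = (2DS/H)^½, squaring gives Q*²·H = 2DS.
D = Q²H / (2S) = 1,547² × 22.4 / (2 × 460) = 58,269.44

58,269 bags per year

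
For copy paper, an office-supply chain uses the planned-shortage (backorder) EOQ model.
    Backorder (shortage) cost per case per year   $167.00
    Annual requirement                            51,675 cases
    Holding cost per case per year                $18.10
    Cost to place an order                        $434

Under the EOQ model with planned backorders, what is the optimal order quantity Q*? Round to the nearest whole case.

1,657 cases

Q* = √(2DS/H) · √((H + b)/b)
   = √(2 × 51,675 × 434 / 18.1) · √((18.1 + 167) / 167)
   = 1,574.203 × 1.0528 ≈ 1,657.32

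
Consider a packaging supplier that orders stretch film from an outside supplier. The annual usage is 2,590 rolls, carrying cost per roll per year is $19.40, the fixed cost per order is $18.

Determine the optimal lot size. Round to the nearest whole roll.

Q* = √(2·D·S / H) = √(2·2,590·18 / 19.4) = √4,806.2 ≈ 69.33

69 rolls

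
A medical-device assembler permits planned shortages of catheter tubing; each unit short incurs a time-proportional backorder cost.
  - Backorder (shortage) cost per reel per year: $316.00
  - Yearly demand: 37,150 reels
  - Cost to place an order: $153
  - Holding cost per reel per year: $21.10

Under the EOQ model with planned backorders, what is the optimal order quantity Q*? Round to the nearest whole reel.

Basic EOQ = √(2·37,150·153/21.1) = 734.005
Backorder adjustment √((H+b)/b) = √((21.1+316)/316) = 1.0328
Q* = 734.005 × 1.0328 ≈ 758.11

758 reels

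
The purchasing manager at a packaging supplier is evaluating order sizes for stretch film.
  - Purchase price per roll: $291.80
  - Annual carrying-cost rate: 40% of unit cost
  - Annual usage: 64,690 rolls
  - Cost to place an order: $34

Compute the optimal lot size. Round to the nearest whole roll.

194 rolls

Holding cost per roll per year: H = 40% × $291.8 = $116.7200
Q* = √(2·D·S / H) = √(2·64,690·34 / 116.72) = √37,687.8 ≈ 194.13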